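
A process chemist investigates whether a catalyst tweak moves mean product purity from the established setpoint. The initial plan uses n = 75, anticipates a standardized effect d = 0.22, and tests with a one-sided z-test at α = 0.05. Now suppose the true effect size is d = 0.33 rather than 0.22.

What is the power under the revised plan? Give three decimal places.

With d = 0.33: δ = d·√n = 0.33 × √75 = 2.8579. Critical value z_{0.05} = 1.645.
Revised power = Φ(δ − 1.645) = Φ(1.213) = 0.8874.

Power ≈ 0.887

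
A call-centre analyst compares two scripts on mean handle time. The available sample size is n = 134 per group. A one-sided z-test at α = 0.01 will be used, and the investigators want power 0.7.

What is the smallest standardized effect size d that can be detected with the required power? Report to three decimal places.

d ≈ 0.348

Required noncentrality: δ = z_{0.01} + z_{0.30} = 2.326 + 0.524 = 2.851.
δ = d·√(n/2) ⇒ d = δ/√(n/2) = 2.851/√(134/2) = 0.3483.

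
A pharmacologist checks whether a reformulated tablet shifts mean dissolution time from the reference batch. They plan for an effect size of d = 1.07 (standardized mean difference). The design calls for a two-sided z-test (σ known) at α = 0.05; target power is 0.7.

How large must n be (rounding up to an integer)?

Set Φ(δ − 1.960) = 0.7; then δ − 1.960 = Φ⁻¹(0.7) = 0.524, giving δ = 2.484.
(The Φ(−δ − z_{α/2}) term is vanishingly small for δ > 0 and is dropped in the standard sample-size formula.)
δ = d·√n ⇒ n = (δ/d)² = (2.484 / 1.07)² = 5.39.
Rounding up, n = 6.

n = 6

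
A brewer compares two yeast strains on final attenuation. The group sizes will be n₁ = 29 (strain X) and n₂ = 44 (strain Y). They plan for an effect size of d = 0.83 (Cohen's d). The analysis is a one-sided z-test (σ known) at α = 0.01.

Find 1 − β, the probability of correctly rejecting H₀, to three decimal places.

Noncentrality parameter: δ = d / √(1/n₁ + 1/n₂) = 0.83 / √(1/29 + 1/44) = 3.4701
Critical value for a one-sided test at α = 0.01: z_α = 2.326.
Power = P(Z > 2.326 − δ) = Φ(1.144) = 0.8736.

Power ≈ 0.874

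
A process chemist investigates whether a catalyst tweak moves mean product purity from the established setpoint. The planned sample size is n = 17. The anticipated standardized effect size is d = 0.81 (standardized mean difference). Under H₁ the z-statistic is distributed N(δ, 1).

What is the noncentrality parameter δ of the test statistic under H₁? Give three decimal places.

δ = d·√n = 0.81 × √17 = 3.3397

δ ≈ 3.340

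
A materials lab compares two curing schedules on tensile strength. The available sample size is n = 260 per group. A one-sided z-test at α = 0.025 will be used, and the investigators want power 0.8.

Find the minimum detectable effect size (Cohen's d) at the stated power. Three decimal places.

d ≈ 0.246

Need Φ(δ − 1.960) = 0.8, so δ = 1.960 + 0.842 = 2.802.
δ = d·√(n/2) ⇒ d = δ/√(n/2) = 2.802/√(260/2) = 0.2457.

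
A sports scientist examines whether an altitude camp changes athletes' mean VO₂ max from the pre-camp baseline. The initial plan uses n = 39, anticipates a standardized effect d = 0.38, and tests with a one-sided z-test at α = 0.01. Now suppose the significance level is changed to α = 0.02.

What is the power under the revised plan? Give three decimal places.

δ = d·√n = 0.38 × √39 = 2.3731 (unchanged). New critical value: z_{0.02} = 2.054.
Revised power = Φ(δ − 2.054) = Φ(0.319) = 0.6253.

Power ≈ 0.625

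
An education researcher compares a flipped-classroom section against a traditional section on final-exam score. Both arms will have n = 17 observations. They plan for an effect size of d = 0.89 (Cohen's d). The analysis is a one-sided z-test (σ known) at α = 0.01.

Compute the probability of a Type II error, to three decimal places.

β ≈ 0.394

Noncentrality parameter: δ = d·√(n/2) = 0.89 × √(17/2) = 2.5948
Critical value for a one-sided test at α = 0.01: z_α = 2.326.
Power = Φ(δ − 2.326) = Φ(0.268) = 0.6058.
Type II error: β = 1 − power = 1 − 0.6058 = 0.3942.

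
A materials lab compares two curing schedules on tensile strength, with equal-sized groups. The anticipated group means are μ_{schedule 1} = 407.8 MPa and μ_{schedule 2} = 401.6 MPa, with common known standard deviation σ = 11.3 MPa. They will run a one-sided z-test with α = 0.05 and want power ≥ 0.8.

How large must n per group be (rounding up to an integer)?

Standardized effect: d = |μ_{schedule 1} − μ_{schedule 2}| / σ = |407.8 − 401.6| / 11.3 = 0.5487
Set Φ(δ − 1.645) = 0.8; then δ − 1.645 = Φ⁻¹(0.8) = 0.842, giving δ = 2.486.
δ = d·√(n/2) ⇒ n = 2(δ/d)² = 2 × (2.486 / 0.5487)² = 41.07.
Round up to the next whole unit.

n = 42 per group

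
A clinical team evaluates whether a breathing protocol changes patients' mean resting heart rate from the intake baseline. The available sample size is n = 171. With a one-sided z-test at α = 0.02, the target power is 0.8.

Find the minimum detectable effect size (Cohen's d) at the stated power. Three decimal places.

Required noncentrality: δ = z_{0.02} + z_{0.20} = 2.054 + 0.842 = 2.895.
δ = d·√n ⇒ d = δ/√n = 2.895/√171 = 0.2214.

d ≈ 0.221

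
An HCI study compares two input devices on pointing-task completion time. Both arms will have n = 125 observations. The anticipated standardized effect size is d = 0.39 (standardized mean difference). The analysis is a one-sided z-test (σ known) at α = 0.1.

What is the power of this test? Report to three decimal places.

Power ≈ 0.964

Noncentrality parameter: δ = d·√(n/2) = 0.39 × √(125/2) = 3.0832
One-sided α = 0.1 → critical value z_{0.1} = 1.282.
Power = Φ(δ − 1.282) = Φ(1.802) = 0.9642.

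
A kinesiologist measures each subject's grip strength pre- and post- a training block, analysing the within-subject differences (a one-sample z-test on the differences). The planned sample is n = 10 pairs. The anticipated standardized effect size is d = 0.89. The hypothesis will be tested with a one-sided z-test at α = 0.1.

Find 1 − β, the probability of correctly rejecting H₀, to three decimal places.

Noncentrality parameter: δ = d·√n = 0.89 × √10 = 2.8144
Critical value for a one-sided test at α = 0.1: z_α = 1.282.
Power = P(Z > 1.282 − δ) = Φ(1.533) = 0.9373.

Power ≈ 0.937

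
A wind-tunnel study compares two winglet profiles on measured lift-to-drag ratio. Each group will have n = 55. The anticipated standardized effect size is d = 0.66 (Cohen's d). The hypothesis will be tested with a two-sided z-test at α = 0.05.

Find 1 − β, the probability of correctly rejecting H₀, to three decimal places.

Power ≈ 0.933

Noncentrality parameter: δ = d·√(n/2) = 0.66 × √(55/2) = 3.4611
Two-sided α = 0.05 → critical value z_{0.025} = 1.960.
Power = Φ(δ − 1.960) + Φ(−δ − 1.960) = Φ(1.501) + Φ(-5.421) = 0.9333 + 0.0000 = 0.9333.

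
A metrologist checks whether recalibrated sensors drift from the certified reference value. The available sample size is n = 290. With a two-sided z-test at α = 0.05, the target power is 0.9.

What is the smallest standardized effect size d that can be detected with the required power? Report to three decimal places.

d ≈ 0.190

Required noncentrality: δ = z_{0.025} + z_{0.10} = 1.960 + 1.282 = 3.242.
(Lower-tail contribution to power is negligible for δ > 0.)
δ = d·√n ⇒ d = δ/√n = 3.242/√290 = 0.1903.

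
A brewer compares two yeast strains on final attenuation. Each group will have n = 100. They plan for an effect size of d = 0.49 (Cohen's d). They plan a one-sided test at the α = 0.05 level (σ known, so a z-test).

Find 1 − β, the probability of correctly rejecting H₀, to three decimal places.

Noncentrality parameter: δ = d·√(n/2) = 0.49 × √(100/2) = 3.4648
One-sided α = 0.05 → critical value z_{0.05} = 1.645.
Power = Φ(δ − 1.645) = Φ(1.820) = 0.9656.

Power ≈ 0.966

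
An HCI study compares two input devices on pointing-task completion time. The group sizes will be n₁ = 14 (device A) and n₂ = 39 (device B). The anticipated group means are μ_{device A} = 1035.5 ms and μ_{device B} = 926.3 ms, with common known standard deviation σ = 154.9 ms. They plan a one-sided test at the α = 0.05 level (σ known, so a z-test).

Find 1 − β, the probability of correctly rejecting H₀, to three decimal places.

Power ≈ 0.732

Standardized effect: d = |μ_{device A} − μ_{device B}| / σ = |1035.5 − 926.3| / 154.9 = 0.7050
Noncentrality parameter: δ = d / √(1/n₁ + 1/n₂) = 0.7050 / √(1/14 + 1/39) = 2.2627
One-sided α = 0.05 → critical value z_{0.05} = 1.645.
Power = Φ(δ − 1.645) = Φ(0.618) = 0.7317.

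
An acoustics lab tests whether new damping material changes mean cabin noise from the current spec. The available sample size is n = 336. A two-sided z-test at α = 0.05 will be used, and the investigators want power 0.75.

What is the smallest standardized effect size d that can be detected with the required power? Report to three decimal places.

Need Φ(δ − 1.960) = 0.75, so δ = 1.960 + 0.674 = 2.634.
(The second rejection-region term Φ(−δ − z_{α/2}) is negligible and dropped.)
δ = d·√n ⇒ d = δ/√n = 2.634/√336 = 0.1437.

d ≈ 0.144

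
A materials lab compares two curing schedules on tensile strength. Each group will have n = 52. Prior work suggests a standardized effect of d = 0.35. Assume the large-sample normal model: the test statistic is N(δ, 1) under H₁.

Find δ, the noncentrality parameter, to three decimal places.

δ ≈ 1.785

The noncentrality parameter scales effect size by the design's sample-size factor: δ = d·√(n/2) = 0.35 × √(52/2) = 1.7847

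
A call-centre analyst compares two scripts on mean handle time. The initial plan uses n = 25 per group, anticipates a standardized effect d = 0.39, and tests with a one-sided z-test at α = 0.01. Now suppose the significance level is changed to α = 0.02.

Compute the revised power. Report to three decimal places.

Power ≈ 0.250

δ = d·√(n/2) = 0.39 × √(25/2) = 1.3789 (unchanged). New critical value: z_{0.02} = 2.054.
Revised power = Φ(δ − 2.054) = Φ(-0.675) = 0.2499.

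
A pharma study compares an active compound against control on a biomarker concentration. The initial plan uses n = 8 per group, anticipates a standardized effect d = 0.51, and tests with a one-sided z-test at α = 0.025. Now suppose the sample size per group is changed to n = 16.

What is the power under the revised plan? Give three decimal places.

With n = 16 per group: δ = d·√(n/2) = 0.51 × √(16/2) = 1.4425. Critical value z_{0.025} = 1.960.
Revised power = Φ(δ − 1.960) = Φ(-0.517) = 0.3024.

Power ≈ 0.302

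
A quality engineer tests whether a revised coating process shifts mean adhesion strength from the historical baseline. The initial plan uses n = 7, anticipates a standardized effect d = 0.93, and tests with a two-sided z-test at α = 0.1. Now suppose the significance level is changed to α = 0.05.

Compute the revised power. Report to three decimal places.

Power ≈ 0.692

δ = d·√n = 0.93 × √7 = 2.4605 (unchanged). New critical value: z_{0.025} = 1.960.
Revised power = Φ(δ − 1.960) + Φ(−δ − 1.960) = Φ(0.501) + Φ(-4.421) = 0.6917 + 0.0000 = 0.6917.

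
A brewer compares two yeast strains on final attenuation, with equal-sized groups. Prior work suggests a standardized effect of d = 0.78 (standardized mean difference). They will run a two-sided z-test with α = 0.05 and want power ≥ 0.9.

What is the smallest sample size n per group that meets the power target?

n = 35 per group

For power 0.9 need Φ(δ − z_{0.025}) = 0.9, so δ = z_{0.025} + z_{0.10} = 1.960 + 1.282 = 3.242.
(For δ > 0 the lower-tail rejection region contributes negligibly to power, so the one-term inversion is standard.)
δ = d·√(n/2) ⇒ n = 2(δ/d)² = 2 × (3.242 / 0.78)² = 34.54.
Round up to the next whole unit.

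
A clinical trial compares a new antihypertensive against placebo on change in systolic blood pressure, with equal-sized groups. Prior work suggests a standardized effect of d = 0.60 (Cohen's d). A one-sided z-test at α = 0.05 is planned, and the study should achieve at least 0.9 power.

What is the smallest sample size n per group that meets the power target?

n = 48 per group

Set Φ(δ − 1.645) = 0.9; then δ − 1.645 = Φ⁻¹(0.9) = 1.282, giving δ = 2.926.
δ = d·√(n/2) ⇒ n = 2(δ/d)² = 2 × (2.926 / 0.60)² = 47.58.
Round up to the next whole unit.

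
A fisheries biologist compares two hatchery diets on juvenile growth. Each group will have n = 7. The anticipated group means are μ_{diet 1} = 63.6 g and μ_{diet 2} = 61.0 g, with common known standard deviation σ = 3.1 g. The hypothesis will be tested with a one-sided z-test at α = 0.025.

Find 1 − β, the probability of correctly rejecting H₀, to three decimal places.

Standardized effect: d = |μ_{diet 1} − μ_{diet 2}| / σ = |63.6 − 61.0| / 3.1 = 0.8387
Noncentrality parameter: δ = d·√(n/2) = 0.8387 × √(7/2) = 1.5691
Critical value for a one-sided test at α = 0.025: z_α = 1.960.
Power = P(Z > 1.960 − δ) = Φ(-0.391) = 0.3479.

Power ≈ 0.348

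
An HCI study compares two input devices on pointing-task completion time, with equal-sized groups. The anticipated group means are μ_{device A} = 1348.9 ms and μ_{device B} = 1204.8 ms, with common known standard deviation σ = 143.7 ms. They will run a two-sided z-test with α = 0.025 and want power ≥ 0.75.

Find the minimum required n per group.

Standardized effect: d = |μ_{device A} − μ_{device B}| / σ = |1348.9 − 1204.8| / 143.7 = 1.0028
Set Φ(δ − 2.241) = 0.75; then δ − 2.241 = Φ⁻¹(0.75) = 0.674, giving δ = 2.916.
(Ignoring the negligible lower-tail rejection probability gives the usual closed-form inversion.)
δ = d·√(n/2) ⇒ n = 2(δ/d)² = 2 × (2.916 / 1.0028)² = 16.91.
Round up to the next whole unit.

n = 17 per group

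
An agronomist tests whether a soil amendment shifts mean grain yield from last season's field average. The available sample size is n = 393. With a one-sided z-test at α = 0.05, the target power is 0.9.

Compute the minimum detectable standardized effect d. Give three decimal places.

d ≈ 0.148

Required noncentrality: δ = z_{0.05} + z_{0.10} = 1.645 + 1.282 = 2.926.
δ = d·√n ⇒ d = δ/√n = 2.926/√393 = 0.1476.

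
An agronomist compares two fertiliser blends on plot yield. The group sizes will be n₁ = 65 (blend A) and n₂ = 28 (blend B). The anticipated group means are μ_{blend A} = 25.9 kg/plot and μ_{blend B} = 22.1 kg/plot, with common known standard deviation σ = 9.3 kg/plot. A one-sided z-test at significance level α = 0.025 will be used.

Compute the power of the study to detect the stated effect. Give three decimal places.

Power ≈ 0.439

Standardized effect: d = |μ_{blend A} − μ_{blend B}| / σ = |25.9 − 22.1| / 9.3 = 0.4086
Noncentrality parameter: δ = d / √(1/n₁ + 1/n₂) = 0.4086 / √(1/65 + 1/28) = 1.8076
One-sided α = 0.025 → critical value z_{0.025} = 1.960.
Power = P(Z > 1.960 − δ) = Φ(-0.152) = 0.4394.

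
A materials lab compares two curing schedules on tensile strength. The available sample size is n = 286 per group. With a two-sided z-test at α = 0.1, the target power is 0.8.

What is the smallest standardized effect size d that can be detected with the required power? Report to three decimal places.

d ≈ 0.208

Required noncentrality: δ = z_{0.05} + z_{0.20} = 1.645 + 0.842 = 2.486.
(Lower-tail contribution to power is negligible for δ > 0.)
δ = d·√(n/2) ⇒ d = δ/√(n/2) = 2.486/√(286/2) = 0.2079.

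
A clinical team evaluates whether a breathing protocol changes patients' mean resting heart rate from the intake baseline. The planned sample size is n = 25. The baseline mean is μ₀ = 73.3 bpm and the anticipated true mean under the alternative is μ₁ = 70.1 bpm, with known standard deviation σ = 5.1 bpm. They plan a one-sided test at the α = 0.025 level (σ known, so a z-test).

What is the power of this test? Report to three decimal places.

Standardized effect: d = |μ₁ − μ₀| / σ = |70.1 − 73.3| / 5.1 = 0.6275
Noncentrality parameter: δ = d·√n = 0.6275 × √25 = 3.1373
One-sided α = 0.025 → critical value z_{0.025} = 1.960.
Power = P(Z > 1.960 − δ) = Φ(1.177) = 0.8805.

Power ≈ 0.880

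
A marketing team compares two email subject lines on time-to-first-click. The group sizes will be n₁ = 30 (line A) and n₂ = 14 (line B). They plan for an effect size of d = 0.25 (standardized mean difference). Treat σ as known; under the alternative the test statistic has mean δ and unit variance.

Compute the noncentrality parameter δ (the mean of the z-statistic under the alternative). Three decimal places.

δ = d / √(1/n₁ + 1/n₂) = 0.25 / √(1/30 + 1/14) = 0.7724

δ ≈ 0.772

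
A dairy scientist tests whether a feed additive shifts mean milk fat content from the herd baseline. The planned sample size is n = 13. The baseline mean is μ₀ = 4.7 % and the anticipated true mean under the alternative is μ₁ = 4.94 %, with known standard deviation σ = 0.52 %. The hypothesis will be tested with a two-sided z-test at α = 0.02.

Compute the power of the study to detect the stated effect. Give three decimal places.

Power ≈ 0.254

Standardized effect: d = |μ₁ − μ₀| / σ = |4.94 − 4.7| / 0.52 = 0.4615
Noncentrality parameter: δ = d·√n = 0.4615 × √13 = 1.6641
Two-sided α = 0.02 → critical value z_{0.01} = 2.326.
Power = Φ(δ − 2.326) + Φ(−δ − 2.326) = Φ(-0.662) + Φ(-3.990) = 0.2539 + 0.0000 = 0.2539.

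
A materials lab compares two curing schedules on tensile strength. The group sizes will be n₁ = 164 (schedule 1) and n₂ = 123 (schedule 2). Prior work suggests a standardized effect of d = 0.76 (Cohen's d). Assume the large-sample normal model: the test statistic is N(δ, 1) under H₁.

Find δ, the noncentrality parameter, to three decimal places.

δ = d / √(1/n₁ + 1/n₂) = 0.76 / √(1/164 + 1/123) = 6.3716

δ ≈ 6.372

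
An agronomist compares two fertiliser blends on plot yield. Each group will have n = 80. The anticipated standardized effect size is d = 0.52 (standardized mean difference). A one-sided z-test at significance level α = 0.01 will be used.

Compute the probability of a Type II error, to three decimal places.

Noncentrality parameter: δ = d·√(n/2) = 0.52 × √(80/2) = 3.2888
Critical value for a one-sided test at α = 0.01: z_α = 2.326.
Power = P(Z > 2.326 − δ) = Φ(0.962) = 0.8321.
Type II error: β = 1 − power = 1 − 0.8321 = 0.1679.

β ≈ 0.168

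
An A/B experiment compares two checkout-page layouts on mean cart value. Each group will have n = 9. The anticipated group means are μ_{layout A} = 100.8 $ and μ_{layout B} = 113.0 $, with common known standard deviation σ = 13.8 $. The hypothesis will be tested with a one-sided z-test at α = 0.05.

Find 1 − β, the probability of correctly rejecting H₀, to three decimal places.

Power ≈ 0.591

Standardized effect: d = |μ_{layout A} − μ_{layout B}| / σ = |100.8 − 113.0| / 13.8 = 0.8841
Noncentrality parameter: δ = d·√(n/2) = 0.8841 × √(9/2) = 1.8754
Critical value for a one-sided test at α = 0.05: z_α = 1.645.
Power = Φ(δ − 1.645) = Φ(0.231) = 0.5912.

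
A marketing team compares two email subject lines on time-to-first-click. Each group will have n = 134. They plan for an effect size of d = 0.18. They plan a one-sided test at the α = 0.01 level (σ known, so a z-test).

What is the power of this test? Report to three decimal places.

Power ≈ 0.197

Noncentrality parameter: δ = d·√(n/2) = 0.18 × √(134/2) = 1.4734
Critical value for a one-sided test at α = 0.01: z_α = 2.326.
Power = P(Z > 2.326 − δ) = Φ(-0.853) = 0.1968.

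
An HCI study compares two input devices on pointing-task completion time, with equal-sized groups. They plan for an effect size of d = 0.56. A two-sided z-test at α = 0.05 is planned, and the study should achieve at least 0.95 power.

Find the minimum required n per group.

n = 83 per group

For power 0.95 need Φ(δ − z_{0.025}) = 0.95, so δ = z_{0.025} + z_{0.05} = 1.960 + 1.645 = 3.605.
(For δ > 0 the lower-tail rejection region contributes negligibly to power, so the one-term inversion is standard.)
δ = d·√(n/2) ⇒ n = 2(δ/d)² = 2 × (3.605 / 0.56)² = 82.87.
Round up to the next whole unit.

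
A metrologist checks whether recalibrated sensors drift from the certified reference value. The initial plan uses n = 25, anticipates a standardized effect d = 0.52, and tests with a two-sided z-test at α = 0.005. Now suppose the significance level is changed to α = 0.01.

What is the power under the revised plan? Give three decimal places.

Power ≈ 0.510

δ = d·√n = 0.52 × √25 = 2.6000 (unchanged). New critical value: z_{0.005} = 2.576.
Revised power = Φ(δ − 2.576) + Φ(−δ − 2.576) = Φ(0.024) + Φ(-5.176) = 0.5096 + 0.0000 = 0.5096.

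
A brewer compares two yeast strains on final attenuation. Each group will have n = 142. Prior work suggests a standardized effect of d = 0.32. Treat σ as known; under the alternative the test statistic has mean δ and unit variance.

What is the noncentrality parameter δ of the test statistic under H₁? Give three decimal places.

The noncentrality parameter scales effect size by the design's sample-size factor: δ = d·√(n/2) = 0.32 × √(142/2) = 2.6964

δ ≈ 2.696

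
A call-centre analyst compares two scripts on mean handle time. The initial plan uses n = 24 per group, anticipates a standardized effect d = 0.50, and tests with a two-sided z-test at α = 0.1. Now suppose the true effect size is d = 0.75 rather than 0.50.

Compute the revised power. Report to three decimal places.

With d = 0.75: δ = d·√(n/2) = 0.75 × √(24/2) = 2.5981. Critical value z_{0.05} = 1.645.
Revised power = Φ(δ − 1.645) + Φ(−δ − 1.645) = Φ(0.953) + Φ(-4.243) = 0.8298 + 0.0000 = 0.8298.

Power ≈ 0.830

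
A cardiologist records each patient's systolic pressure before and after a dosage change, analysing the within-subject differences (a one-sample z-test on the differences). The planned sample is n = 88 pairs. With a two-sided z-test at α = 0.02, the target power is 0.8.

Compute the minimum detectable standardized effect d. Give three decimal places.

d ≈ 0.338

Need Φ(δ − 2.326) = 0.8, so δ = 2.326 + 0.842 = 3.168.
(The second rejection-region term Φ(−δ − z_{α/2}) is negligible and dropped.)
δ = d·√n ⇒ d = δ/√n = 3.168/√88 = 0.3377.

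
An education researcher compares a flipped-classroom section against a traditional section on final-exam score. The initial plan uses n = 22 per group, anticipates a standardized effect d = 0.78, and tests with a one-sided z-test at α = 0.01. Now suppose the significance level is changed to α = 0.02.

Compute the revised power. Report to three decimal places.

δ = d·√(n/2) = 0.78 × √(22/2) = 2.5870 (unchanged). New critical value: z_{0.02} = 2.054.
Revised power = Φ(δ − 2.054) = Φ(0.533) = 0.7031.

Power ≈ 0.703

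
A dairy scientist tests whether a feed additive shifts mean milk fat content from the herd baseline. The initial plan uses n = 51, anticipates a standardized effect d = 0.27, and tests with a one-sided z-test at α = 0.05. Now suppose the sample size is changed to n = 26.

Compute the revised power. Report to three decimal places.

With n = 26: δ = d·√n = 0.27 × √26 = 1.3767. Critical value z_{0.05} = 1.645.
Revised power = P(Z > 1.645 − δ) = Φ(-0.268) = 0.3943.

Power ≈ 0.394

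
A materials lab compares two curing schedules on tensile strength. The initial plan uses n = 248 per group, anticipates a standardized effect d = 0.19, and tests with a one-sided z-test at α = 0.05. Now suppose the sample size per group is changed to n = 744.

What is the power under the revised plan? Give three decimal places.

Power ≈ 0.978

With n = 744 per group: δ = d·√(n/2) = 0.19 × √(744/2) = 3.6646. Critical value z_{0.05} = 1.645.
Revised power = P(Z > 1.645 − δ) = Φ(2.020) = 0.9783.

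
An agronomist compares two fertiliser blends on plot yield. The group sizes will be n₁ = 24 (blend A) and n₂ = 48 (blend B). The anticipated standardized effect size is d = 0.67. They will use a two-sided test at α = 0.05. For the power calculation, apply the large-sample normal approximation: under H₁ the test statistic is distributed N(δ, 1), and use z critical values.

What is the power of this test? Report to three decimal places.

Power ≈ 0.764

Noncentrality parameter: δ = d / √(1/n₁ + 1/n₂) = 0.67 / √(1/24 + 1/48) = 2.6800
Critical value for a two-sided test at α = 0.05: z_{α/2} = 1.960.
Power = Φ(δ − 1.960) + Φ(−δ − 1.960) = Φ(0.720) + Φ(-4.640) = 0.7642 + 0.0000 = 0.7643.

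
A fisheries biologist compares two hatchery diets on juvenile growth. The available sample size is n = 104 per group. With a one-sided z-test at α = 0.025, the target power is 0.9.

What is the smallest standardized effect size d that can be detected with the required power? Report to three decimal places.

Need Φ(δ − 1.960) = 0.9, so δ = 1.960 + 1.282 = 3.242.
δ = d·√(n/2) ⇒ d = δ/√(n/2) = 3.242/√(104/2) = 0.4495.

d ≈ 0.450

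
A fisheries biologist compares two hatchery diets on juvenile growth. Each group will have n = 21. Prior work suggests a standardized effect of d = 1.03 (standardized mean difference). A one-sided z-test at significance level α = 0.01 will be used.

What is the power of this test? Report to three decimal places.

Noncentrality parameter: δ = d·√(n/2) = 1.03 × √(21/2) = 3.3376
One-sided α = 0.01 → critical value z_{0.01} = 2.326.
Power = Φ(δ − 2.326) = Φ(1.011) = 0.8440.

Power ≈ 0.844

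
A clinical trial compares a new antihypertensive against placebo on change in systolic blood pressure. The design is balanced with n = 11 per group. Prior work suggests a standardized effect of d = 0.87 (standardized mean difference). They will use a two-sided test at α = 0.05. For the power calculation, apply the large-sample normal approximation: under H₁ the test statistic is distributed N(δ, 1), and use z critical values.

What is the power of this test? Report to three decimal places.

Noncentrality parameter: δ = d·√(n/2) = 0.87 × √(11/2) = 2.0403
Critical value for a two-sided test at α = 0.05: z_{α/2} = 1.960.
Power = Φ(δ − 1.960) + Φ(−δ − 1.960) = Φ(0.080) + Φ(-4.000) = 0.5320 + 0.0000 = 0.5321.

Power ≈ 0.532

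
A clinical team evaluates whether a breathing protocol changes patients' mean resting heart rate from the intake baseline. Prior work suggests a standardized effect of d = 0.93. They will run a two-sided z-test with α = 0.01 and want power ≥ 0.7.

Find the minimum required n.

n = 12

For power 0.7 need Φ(δ − z_{0.005}) = 0.7, so δ = z_{0.005} + z_{0.30} = 2.576 + 0.524 = 3.100.
(Ignoring the negligible lower-tail rejection probability gives the usual closed-form inversion.)
δ = d·√n ⇒ n = (δ/d)² = (3.100 / 0.93)² = 11.11.
Round up to the next whole unit.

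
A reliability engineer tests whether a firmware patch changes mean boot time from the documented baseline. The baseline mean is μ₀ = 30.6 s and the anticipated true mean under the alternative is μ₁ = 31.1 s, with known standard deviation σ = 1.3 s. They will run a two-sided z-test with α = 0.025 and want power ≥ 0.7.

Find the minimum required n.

n = 52

Standardized effect: d = |μ₁ − μ₀| / σ = |31.1 − 30.6| / 1.3 = 0.3846
For power 0.7 need Φ(δ − z_{0.0125}) = 0.7, so δ = z_{0.0125} + z_{0.30} = 2.241 + 0.524 = 2.766.
(Ignoring the negligible lower-tail rejection probability gives the usual closed-form inversion.)
δ = d·√n ⇒ n = (δ/d)² = (2.766 / 0.3846)² = 51.71.
Round up to the next whole unit.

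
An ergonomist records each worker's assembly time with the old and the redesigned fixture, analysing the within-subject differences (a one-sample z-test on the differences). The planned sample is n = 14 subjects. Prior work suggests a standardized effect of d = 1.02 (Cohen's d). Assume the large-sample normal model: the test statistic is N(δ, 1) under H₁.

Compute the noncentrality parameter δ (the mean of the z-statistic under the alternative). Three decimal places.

δ ≈ 3.816

The noncentrality parameter scales effect size by the design's sample-size factor: δ = d·√n = 1.02 × √14 = 3.8165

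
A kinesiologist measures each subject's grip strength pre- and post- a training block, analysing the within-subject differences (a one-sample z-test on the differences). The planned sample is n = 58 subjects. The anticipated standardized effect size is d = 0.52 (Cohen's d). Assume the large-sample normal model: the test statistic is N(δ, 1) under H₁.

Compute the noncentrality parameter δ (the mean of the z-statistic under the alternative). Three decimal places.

δ = d·√n = 0.52 × √58 = 3.9602

δ ≈ 3.960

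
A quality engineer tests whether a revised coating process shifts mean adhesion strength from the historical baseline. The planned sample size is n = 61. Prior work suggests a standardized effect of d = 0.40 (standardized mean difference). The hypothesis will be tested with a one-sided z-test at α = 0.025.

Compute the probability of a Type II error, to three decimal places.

β ≈ 0.122

Noncentrality parameter: δ = d·√n = 0.40 × √61 = 3.1241
Critical value for a one-sided test at α = 0.025: z_α = 1.960.
Power = Φ(δ − 1.960) = Φ(1.164) = 0.8778.
Type II error: β = 1 − power = 1 − 0.8778 = 0.1222.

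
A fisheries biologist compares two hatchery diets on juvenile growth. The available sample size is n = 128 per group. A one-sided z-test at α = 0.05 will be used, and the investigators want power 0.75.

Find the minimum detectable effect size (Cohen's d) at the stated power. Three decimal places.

Need Φ(δ − 1.645) = 0.75, so δ = 1.645 + 0.674 = 2.319.
δ = d·√(n/2) ⇒ d = δ/√(n/2) = 2.319/√(128/2) = 0.2899.

d ≈ 0.290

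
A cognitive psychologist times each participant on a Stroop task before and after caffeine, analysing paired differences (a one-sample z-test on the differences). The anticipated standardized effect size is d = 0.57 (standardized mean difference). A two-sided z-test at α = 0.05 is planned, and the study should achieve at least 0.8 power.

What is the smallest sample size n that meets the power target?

n = 25

For power 0.8 need Φ(δ − z_{0.025}) = 0.8, so δ = z_{0.025} + z_{0.20} = 1.960 + 0.842 = 2.802.
(Ignoring the negligible lower-tail rejection probability gives the usual closed-form inversion.)
δ = d·√n ⇒ n = (δ/d)² = (2.802 / 0.57)² = 24.16.
Round up to the next whole unit.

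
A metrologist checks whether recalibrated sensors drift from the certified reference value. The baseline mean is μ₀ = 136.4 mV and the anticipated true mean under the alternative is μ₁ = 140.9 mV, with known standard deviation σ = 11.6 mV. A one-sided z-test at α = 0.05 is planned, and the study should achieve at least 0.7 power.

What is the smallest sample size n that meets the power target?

n = 32

Standardized effect: d = |μ₁ − μ₀| / σ = |140.9 − 136.4| / 11.6 = 0.3879
For power 0.7 need Φ(δ − z_{0.05}) = 0.7, so δ = z_{0.05} + z_{0.30} = 1.645 + 0.524 = 2.169.
δ = d·√n ⇒ n = (δ/d)² = (2.169 / 0.3879)² = 31.27.
Round up to the next whole unit.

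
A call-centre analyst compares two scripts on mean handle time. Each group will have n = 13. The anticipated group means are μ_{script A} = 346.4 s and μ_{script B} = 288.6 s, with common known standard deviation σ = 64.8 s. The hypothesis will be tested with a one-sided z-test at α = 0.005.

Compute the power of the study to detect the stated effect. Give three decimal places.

Standardized effect: d = |μ_{script A} − μ_{script B}| / σ = |346.4 − 288.6| / 64.8 = 0.8920
Noncentrality parameter: δ = d·√(n/2) = 0.8920 × √(13/2) = 2.2741
Critical value for a one-sided test at α = 0.005: z_α = 2.576.
Power = P(Z > 2.576 − δ) = Φ(-0.302) = 0.3814.

Power ≈ 0.381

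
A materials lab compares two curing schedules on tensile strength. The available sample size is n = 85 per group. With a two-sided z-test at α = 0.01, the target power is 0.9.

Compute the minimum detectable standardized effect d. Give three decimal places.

Need Φ(δ − 2.576) = 0.9, so δ = 2.576 + 1.282 = 3.857.
(Lower-tail contribution to power is negligible for δ > 0.)
δ = d·√(n/2) ⇒ d = δ/√(n/2) = 3.857/√(85/2) = 0.5917.

d ≈ 0.592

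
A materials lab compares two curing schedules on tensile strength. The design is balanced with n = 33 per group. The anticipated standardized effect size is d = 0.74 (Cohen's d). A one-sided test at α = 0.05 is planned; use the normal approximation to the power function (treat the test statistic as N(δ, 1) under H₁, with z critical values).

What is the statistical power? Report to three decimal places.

Power ≈ 0.913

Noncentrality parameter: δ = d·√(n/2) = 0.74 × √(33/2) = 3.0059
Critical value for a one-sided test at α = 0.05: z_α = 1.645.
Power = Φ(δ − 1.645) = Φ(1.361) = 0.9132.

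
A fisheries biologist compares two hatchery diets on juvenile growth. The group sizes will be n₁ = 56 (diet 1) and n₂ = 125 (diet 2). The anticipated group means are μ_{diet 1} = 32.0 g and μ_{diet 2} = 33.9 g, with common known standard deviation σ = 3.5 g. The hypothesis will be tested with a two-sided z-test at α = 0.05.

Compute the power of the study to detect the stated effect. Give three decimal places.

Standardized effect: d = |μ_{diet 1} − μ_{diet 2}| / σ = |32.0 − 33.9| / 3.5 = 0.5429
Noncentrality parameter: δ = d / √(1/n₁ + 1/n₂) = 0.5429 / √(1/56 + 1/125) = 3.3759
Two-sided α = 0.05 → critical value z_{0.025} = 1.960.
Power = Φ(δ − 1.960) + Φ(−δ − 1.960) = Φ(1.416) + Φ(-5.336) = 0.9216 + 0.0000 = 0.9216.

Power ≈ 0.922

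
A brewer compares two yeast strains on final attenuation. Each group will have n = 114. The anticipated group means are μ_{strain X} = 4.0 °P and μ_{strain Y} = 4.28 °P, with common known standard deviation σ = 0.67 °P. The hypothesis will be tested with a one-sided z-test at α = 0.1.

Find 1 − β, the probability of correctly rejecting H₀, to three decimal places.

Power ≈ 0.970

Standardized effect: d = |μ_{strain X} − μ_{strain Y}| / σ = |4.0 − 4.28| / 0.67 = 0.4179
Noncentrality parameter: δ = d·√(n/2) = 0.4179 × √(114/2) = 3.1552
Critical value for a one-sided test at α = 0.1: z_α = 1.282.
Power = Φ(δ − 1.282) = Φ(1.874) = 0.9695.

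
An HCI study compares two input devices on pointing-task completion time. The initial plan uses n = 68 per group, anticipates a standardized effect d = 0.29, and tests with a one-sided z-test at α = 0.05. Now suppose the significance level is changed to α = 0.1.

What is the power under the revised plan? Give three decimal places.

Power ≈ 0.659

δ = d·√(n/2) = 0.29 × √(68/2) = 1.6910 (unchanged). New critical value: z_{0.1} = 1.282.
Revised power = P(Z > 1.282 − δ) = Φ(0.409) = 0.6589.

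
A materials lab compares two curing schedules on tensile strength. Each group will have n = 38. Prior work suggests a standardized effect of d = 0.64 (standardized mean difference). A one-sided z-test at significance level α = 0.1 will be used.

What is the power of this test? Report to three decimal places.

Noncentrality parameter: δ = d·√(n/2) = 0.64 × √(38/2) = 2.7897
One-sided α = 0.1 → critical value z_{0.1} = 1.282.
Power = P(Z > 1.282 − δ) = Φ(1.508) = 0.9342.

Power ≈ 0.934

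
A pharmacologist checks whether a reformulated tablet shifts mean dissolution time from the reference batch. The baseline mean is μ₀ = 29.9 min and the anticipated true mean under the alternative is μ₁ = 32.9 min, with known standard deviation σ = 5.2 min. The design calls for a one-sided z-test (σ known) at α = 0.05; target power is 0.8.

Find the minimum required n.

Standardized effect: d = |μ₁ − μ₀| / σ = |32.9 − 29.9| / 5.2 = 0.5769
Set Φ(δ − 1.645) = 0.8; then δ − 1.645 = Φ⁻¹(0.8) = 0.842, giving δ = 2.486.
δ = d·√n ⇒ n = (δ/d)² = (2.486 / 0.5769)² = 18.58.
Round up to the next whole unit.

n = 19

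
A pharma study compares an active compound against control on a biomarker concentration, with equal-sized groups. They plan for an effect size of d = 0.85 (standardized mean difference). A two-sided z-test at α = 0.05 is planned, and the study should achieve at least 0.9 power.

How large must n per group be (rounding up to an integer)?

n = 30 per group

For power 0.9 need Φ(δ − z_{0.025}) = 0.9, so δ = z_{0.025} + z_{0.10} = 1.960 + 1.282 = 3.242.
(For δ > 0 the lower-tail rejection region contributes negligibly to power, so the one-term inversion is standard.)
δ = d·√(n/2) ⇒ n = 2(δ/d)² = 2 × (3.242 / 0.85)² = 29.09.
Round up to the next whole unit.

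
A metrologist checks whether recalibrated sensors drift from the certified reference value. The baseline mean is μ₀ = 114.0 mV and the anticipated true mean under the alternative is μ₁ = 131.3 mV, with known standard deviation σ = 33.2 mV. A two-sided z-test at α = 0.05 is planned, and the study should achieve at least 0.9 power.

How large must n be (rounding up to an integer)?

n = 39

Standardized effect: d = |μ₁ − μ₀| / σ = |131.3 − 114.0| / 33.2 = 0.5211
Set Φ(δ − 1.960) = 0.9; then δ − 1.960 = Φ⁻¹(0.9) = 1.282, giving δ = 3.242.
(For δ > 0 the lower-tail rejection region contributes negligibly to power, so the one-term inversion is standard.)
δ = d·√n ⇒ n = (δ/d)² = (3.242 / 0.5211)² = 38.70.
Rounding up, n = 39.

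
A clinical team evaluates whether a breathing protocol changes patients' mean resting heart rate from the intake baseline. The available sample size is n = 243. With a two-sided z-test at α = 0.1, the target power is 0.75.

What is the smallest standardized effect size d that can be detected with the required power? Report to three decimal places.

d ≈ 0.149

Required noncentrality: δ = z_{0.05} + z_{0.25} = 1.645 + 0.674 = 2.319.
(Lower-tail contribution to power is negligible for δ > 0.)
δ = d·√n ⇒ d = δ/√n = 2.319/√243 = 0.1488.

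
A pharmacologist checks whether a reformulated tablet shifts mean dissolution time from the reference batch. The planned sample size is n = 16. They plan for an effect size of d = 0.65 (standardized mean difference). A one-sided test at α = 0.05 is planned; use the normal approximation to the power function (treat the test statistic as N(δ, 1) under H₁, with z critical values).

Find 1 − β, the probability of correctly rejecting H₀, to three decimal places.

Noncentrality parameter: δ = d·√n = 0.65 × √16 = 2.6000
One-sided α = 0.05 → critical value z_{0.05} = 1.645.
Power = Φ(δ − 1.645) = Φ(0.955) = 0.8302.

Power ≈ 0.830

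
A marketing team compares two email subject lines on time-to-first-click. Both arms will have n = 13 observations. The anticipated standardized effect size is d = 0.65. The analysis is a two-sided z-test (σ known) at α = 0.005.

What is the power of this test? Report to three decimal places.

Noncentrality parameter: δ = d·√(n/2) = 0.65 × √(13/2) = 1.6572
Critical value for a two-sided test at α = 0.005: z_{α/2} = 2.807.
Power = Φ(δ − 2.807) + Φ(−δ − 2.807) = Φ(-1.150) + Φ(-4.464) = 0.1251 + 0.0000 = 0.1251.

Power ≈ 0.125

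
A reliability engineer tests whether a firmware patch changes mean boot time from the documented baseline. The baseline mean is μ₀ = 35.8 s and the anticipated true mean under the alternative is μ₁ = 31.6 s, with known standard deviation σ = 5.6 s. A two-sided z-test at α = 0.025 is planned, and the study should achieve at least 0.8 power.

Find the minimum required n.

n = 17

Standardized effect: d = |μ₁ − μ₀| / σ = |31.6 − 35.8| / 5.6 = 0.7500
Set Φ(δ − 2.241) = 0.8; then δ − 2.241 = Φ⁻¹(0.8) = 0.842, giving δ = 3.083.
(For δ > 0 the lower-tail rejection region contributes negligibly to power, so the one-term inversion is standard.)
δ = d·√n ⇒ n = (δ/d)² = (3.083 / 0.7500)² = 16.90.
Round up to the next whole unit.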